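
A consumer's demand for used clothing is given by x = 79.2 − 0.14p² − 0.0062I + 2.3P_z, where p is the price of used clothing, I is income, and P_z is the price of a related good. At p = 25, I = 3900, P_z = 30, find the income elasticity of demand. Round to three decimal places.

-0.662

Substituting, x = 79.2 − 0.14(25)² − 0.0062(3900) + 2.3(30) = 79.2 − 87.5 − 24.18 + 69 = 36.52.
∂x/∂I = −0.0062, so E_I = -0.0062·(3900/36.52) ≈ -0.662.
E_I < 0: inferior good.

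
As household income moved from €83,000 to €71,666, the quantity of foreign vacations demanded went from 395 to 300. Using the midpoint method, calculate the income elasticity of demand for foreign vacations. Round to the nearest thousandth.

%ΔQ = (300 − 395)/[(395+300)/2] = -95/347.5 ≈ -0.2734.
%ΔI = (71,666 − 83,000)/[(83,000+71,666)/2] = -11334/77333 ≈ -0.1466.
E_I = %ΔQ/%ΔI ≈ 1.865.
E_I > 1: normal good (luxury).

1.865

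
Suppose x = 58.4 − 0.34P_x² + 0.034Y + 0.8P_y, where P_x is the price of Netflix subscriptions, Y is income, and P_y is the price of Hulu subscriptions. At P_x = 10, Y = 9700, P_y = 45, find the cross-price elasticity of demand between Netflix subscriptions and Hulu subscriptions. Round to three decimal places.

At the given point, x = 58.4 − 0.34(10)² + 0.034(9700) + 0.8(45) = 58.4 − 34 + 329.8 + 36 = 390.2.
∂x/∂P_y = +0.8, so E_xy = 0.8·(45/390.2) ≈ 0.092.
E_xy > 0: the goods are substitutes.

0.092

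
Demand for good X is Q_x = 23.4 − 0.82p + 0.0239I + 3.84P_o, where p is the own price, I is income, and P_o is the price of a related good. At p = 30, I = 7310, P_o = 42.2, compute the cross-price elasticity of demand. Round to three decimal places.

0.483

Substituting, Q_x = 23.4 − 0.82(30) + 0.0239(7310) + 3.84(42.2) = 23.4 − 24.6 + 174.709 + 162.048 = 335.557.
∂Q_x/∂P_o = +3.84, so E_xy = 3.84·(42.2/335.557) ≈ 0.483.
E_xy > 0: the goods are substitutes.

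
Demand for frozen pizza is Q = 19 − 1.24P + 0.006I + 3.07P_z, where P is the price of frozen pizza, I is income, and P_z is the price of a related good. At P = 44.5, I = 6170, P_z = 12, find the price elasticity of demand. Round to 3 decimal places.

Evaluating quantity at (P, I, P_z) gives Q = 19 − 1.24(44.5) + 0.006(6170) + 3.07(12) = 19 − 55.18 + 37.02 + 36.84 = 37.68.
∂Q/∂P = −1.24, so E_p = (−1.24)·(44.5/37.68) ≈ -1.464.
|E_p| > 1: demand is elastic.

-1.464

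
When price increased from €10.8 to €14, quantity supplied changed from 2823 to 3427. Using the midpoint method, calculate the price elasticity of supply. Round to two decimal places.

%ΔQ = (3427 − 2823)/[(2823 + 3427)/2] = 604/3125 ≈ 0.1933.
%Δp = (14 − 10.8)/[(10.8 + 14)/2] = 3.2/12.4 ≈ 0.2581.
Arc elasticity E = %ΔQ/%Δp ≈ 0.1933/0.2581 ≈ 0.75.
|E| < 1: supply is inelastic over this range.

0.75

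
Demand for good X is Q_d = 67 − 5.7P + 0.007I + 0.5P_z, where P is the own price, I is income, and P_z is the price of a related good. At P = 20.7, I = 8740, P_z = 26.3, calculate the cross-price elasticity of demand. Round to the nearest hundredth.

At the given point, Q_d = 67 − 5.7(20.7) + 0.007(8740) + 0.5(26.3) = 67 − 117.99 + 61.18 + 13.15 = 23.34.
∂Q_d/∂P_z = +0.5, so E_xy = 0.5·(26.3/23.34) ≈ 0.56.
E_xy > 0: the goods are substitutes.

0.56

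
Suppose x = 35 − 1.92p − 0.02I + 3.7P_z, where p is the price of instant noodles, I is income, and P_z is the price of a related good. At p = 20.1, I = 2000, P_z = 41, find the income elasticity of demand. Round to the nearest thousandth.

-0.370

First evaluate x: 35 − 1.92(20.1) − 0.02(2000) + 3.7(41) = 35 − 38.592 − 40 + 151.7 = 108.108.
∂x/∂I = −0.02, so E_I = -0.02·(2000/108.108) ≈ -0.370.
E_I < 0: inferior good.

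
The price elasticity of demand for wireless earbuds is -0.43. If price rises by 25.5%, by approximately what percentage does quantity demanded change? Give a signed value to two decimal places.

-10.97

%ΔQ ≈ E × %ΔP = (-0.43) × (25.5%) ≈ -10.97%.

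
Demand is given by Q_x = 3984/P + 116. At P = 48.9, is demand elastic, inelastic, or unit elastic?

At P = 48.9, Q_x = 197.4724.
dQ_x/dP = −3984/P² = −1.6661.
Point elasticity E = (dQ_x/dP)·(P/Q_x) = -1.6661 × 48.9/197.4724 ≈ -0.413.
|E| ≈ 0.413 < 1, so demand is inelastic.

inelastic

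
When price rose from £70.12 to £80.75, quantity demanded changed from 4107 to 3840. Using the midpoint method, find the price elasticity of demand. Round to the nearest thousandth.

-0.477

%ΔQ = (3840 − 4107)/[(4107 + 3840)/2] = -267/3973.5 ≈ -0.0672.
%ΔP = (80.75 − 70.12)/[(70.12 + 80.75)/2] = 10.63/75.435 ≈ 0.1409.
Arc elasticity E = %ΔQ/%ΔP ≈ -0.0672/0.1409 ≈ -0.477.
|E| < 1: demand is inelastic over this range.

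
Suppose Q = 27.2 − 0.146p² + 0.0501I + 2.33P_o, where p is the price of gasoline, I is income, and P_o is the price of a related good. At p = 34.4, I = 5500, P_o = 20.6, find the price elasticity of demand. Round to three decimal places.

Evaluating quantity at (p, I, P_o) gives Q = 27.2 − 0.146(34.4)² + 0.0501(5500) + 2.33(20.6) = 27.2 − 172.7706 + 275.55 + 47.998 = 177.9774.
∂Q/∂p = −2·0.146·p = -10.0448, so E_p = -10.0448·(34.4/177.9774) ≈ -1.941.
|E_p| > 1: demand is elastic.

-1.941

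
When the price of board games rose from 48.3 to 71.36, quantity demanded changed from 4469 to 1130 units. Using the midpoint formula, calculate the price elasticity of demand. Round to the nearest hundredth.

-3.09

%ΔQ = (1130 − 4469)/[(4469 + 1130)/2] = -3339/2799.5 ≈ -1.1927.
%ΔP = (71.36 − 48.3)/[(48.3 + 71.36)/2] = 23.06/59.83 ≈ 0.3854.
Arc elasticity E = %ΔQ/%ΔP ≈ -1.1927/0.3854 ≈ -3.09.
|E| > 1: demand is elastic over this range.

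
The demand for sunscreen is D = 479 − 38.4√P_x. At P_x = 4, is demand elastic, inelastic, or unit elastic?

At P_x = 4, D = 402.2.
dD/dP_x = −38.4/(2√P_x) = −38.4/(2·2).
Point elasticity E = (dD/dP_x)·(P_x/D) = -9.6 × 4/402.2 ≈ -0.095.
|E| ≈ 0.095 < 1, so demand is inelastic.

inelastic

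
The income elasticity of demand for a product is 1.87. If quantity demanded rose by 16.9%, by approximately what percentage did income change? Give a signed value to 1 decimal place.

9.0

%ΔQ ≈ E × %ΔI ⇒ %ΔI = %ΔQ / E = (16.9%)/(1.87) ≈ 9.0%.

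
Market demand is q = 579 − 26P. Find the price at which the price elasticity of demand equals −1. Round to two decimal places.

For linear demand q = a − bP, E = −bP/(a − bP). |E| = 1 ⇒ bP = a − bP ⇒ P = a/(2b).
P = 579/(2·26) ≈ 11.13.

11.13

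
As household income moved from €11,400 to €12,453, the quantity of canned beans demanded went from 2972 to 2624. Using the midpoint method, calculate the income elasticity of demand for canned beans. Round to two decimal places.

%ΔQ = (2624 − 2972)/[(2972+2624)/2] = -348/2798 ≈ -0.1244.
%ΔI = (12,453 − 11,400)/[(11,400+12,453)/2] = 1053/11926.5 ≈ 0.0883.
E_I = %ΔQ/%ΔI ≈ -1.41.
E_I < 0: inferior good.

-1.41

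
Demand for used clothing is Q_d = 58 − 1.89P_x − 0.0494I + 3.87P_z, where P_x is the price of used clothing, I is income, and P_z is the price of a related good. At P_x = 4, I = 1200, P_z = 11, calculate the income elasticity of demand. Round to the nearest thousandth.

First evaluate Q_d: 58 − 1.89(4) − 0.0494(1200) + 3.87(11) = 58 − 7.56 − 59.28 + 42.57 = 33.73.
∂Q_d/∂I = −0.0494, so E_I = -0.0494·(1200/33.73) ≈ -1.757.
E_I < 0: inferior good.

-1.757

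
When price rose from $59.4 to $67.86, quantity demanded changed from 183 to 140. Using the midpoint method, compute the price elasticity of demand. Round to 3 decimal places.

%ΔQ = (140 − 183)/[(183 + 140)/2] = -43/161.5 ≈ -0.2663.
%Δp = (67.86 − 59.4)/[(59.4 + 67.86)/2] = 8.46/63.63 ≈ 0.1330.
Arc elasticity E = %ΔQ/%Δp ≈ -0.2663/0.1330 ≈ -2.003.
|E| > 1: demand is elastic over this range.

-2.003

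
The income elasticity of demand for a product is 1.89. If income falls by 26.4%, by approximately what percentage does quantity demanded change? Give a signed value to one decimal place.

%ΔQ ≈ E × %ΔI = (1.89) × (-26.4%) ≈ -49.9%.

-49.9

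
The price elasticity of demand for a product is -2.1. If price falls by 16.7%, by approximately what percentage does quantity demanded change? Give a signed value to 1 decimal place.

%ΔQ ≈ E × %ΔP = (-2.1) × (-16.7%) ≈ 35.1%.

35.1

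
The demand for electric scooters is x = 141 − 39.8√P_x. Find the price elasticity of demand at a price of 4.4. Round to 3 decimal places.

At P_x = 4.4, x = 57.5148.
dx/dP_x = −39.8/(2√P_x) = −39.8/(2·2.0976).
Point elasticity E = (dx/dP_x)·(P_x/x) = -9.487 × 4.4/57.5148 ≈ -0.726.
|E| < 1, so demand is inelastic at this price.

-0.726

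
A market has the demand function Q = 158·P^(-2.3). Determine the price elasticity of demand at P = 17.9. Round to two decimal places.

-2.30

For a Cobb–Douglas (constant-elasticity) form Q = A·P^α·…, the elasticity with respect to P equals the exponent α at every point.
Here the exponent on P is -2.3, so the price elasticity of demand is -2.30.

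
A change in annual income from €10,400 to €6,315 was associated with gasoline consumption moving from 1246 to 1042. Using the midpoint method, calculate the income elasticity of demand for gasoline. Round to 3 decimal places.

0.365

%ΔQ = (1042 − 1246)/[(1246+1042)/2] = -204/1144 ≈ -0.1783.
%ΔM = (6,315 − 10,400)/[(10,400+6,315)/2] = -4085/8357.5 ≈ -0.4888.
E_I = %ΔQ/%ΔM ≈ 0.365.
E_I ∈ (0,1): normal good (necessity).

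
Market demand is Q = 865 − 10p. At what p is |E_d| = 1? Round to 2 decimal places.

43.25

For linear demand Q = a − bp, E = −bp/(a − bp). |E| = 1 ⇒ bp = a − bp ⇒ p = a/(2b).
p = 865/(2·10) = 43.25.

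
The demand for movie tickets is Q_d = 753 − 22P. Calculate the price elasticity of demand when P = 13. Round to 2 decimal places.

-0.61

At P = 13, Q_d = 467.
dQ_d/dP = −22.
Point elasticity E = (dQ_d/dP)·(P/Q_d) = -22 × 13/467 ≈ -0.61.
|E| < 1, so demand is inelastic at this price.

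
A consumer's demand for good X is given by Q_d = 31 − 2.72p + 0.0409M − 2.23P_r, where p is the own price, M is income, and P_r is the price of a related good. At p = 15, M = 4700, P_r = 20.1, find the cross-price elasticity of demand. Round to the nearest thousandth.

Substituting, Q_d = 31 − 2.72(15) + 0.0409(4700) − 2.23(20.1) = 31 − 40.8 + 192.23 − 44.823 = 137.607.
∂Q_d/∂P_r = −2.23, so E_xy = -2.23·(20.1/137.607) ≈ -0.326.
E_xy < 0: the goods are complements.

-0.326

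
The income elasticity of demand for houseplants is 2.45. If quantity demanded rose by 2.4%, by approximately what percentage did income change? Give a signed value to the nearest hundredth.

0.98

%ΔQ ≈ E × %ΔI ⇒ %ΔI = %ΔQ / E = (2.4%)/(2.45) ≈ 0.98%.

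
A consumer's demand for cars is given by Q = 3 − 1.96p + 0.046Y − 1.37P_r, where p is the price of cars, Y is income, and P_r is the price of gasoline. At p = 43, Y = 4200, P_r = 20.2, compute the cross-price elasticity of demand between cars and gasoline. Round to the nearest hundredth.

Q = 3 − 1.96(43) + 0.046(4200) − 1.37(20.2) = 3 − 84.28 + 193.2 − 27.674 = 84.246.
∂Q/∂P_r = −1.37, so E_xy = -1.37·(20.2/84.246) ≈ -0.33.
E_xy < 0: the goods are complements.

-0.33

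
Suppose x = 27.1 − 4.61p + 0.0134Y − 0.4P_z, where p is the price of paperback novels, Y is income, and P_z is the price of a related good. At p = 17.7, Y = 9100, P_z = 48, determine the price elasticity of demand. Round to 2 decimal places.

-1.69

Evaluating quantity at (p, Y, P_z) gives x = 27.1 − 4.61(17.7) + 0.0134(9100) − 0.4(48) = 27.1 − 81.597 + 121.94 − 19.2 = 48.243.
∂x/∂p = −4.61, so E_p = (−4.61)·(17.7/48.243) ≈ -1.69.
|E_p| > 1: demand is elastic.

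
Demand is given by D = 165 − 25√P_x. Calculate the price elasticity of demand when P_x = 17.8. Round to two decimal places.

At P_x = 17.8, D = 59.5249.
dD/dP_x = −25/(2√P_x) = −25/(2·4.219).
Point elasticity E = (dD/dP_x)·(P_x/D) = -2.9628 × 17.8/59.5249 ≈ -0.89.
|E| < 1, so demand is inelastic at this price.

-0.89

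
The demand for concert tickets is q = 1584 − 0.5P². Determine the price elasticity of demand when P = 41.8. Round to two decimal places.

At P = 41.8, q = 710.38.
dq/dP = −2·0.5·P = −41.8.
Point elasticity E = (dq/dP)·(P/q) = -41.8 × 41.8/710.38 ≈ -2.46.
|E| > 1, so demand is elastic at this price.

-2.46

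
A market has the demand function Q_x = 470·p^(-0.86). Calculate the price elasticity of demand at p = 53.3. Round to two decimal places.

-0.86

For a Cobb–Douglas (constant-elasticity) form Q_x = A·p^α·…, the elasticity with respect to p equals the exponent α at every point.
Here the exponent on p is -0.86, so the price elasticity of demand is -0.86.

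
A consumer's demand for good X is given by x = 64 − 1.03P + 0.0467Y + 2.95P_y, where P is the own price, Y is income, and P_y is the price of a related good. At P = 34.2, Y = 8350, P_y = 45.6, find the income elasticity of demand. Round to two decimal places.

First evaluate x: 64 − 1.03(34.2) + 0.0467(8350) + 2.95(45.6) = 64 − 35.226 + 389.945 + 134.52 = 553.239.
∂x/∂Y = +0.0467, so E_I = 0.0467·(8350/553.239) ≈ 0.70.
E_I ∈ (0,1): normal good (necessity).

0.70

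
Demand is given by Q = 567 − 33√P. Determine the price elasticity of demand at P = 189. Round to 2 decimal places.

At P = 189, Q = 113.325.
dQ/dP = −33/(2√P) = −33/(2·13.7477).
Point elasticity E = (dQ/dP)·(P/Q) = -1.2002 × 189/113.325 ≈ -2.00.
|E| > 1, so demand is elastic at this price.

-2.00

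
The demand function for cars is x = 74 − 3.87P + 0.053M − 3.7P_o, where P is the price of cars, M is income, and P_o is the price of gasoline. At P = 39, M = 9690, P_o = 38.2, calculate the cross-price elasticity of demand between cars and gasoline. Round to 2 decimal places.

-0.48

At the given point, x = 74 − 3.87(39) + 0.053(9690) − 3.7(38.2) = 74 − 150.93 + 513.57 − 141.34 = 295.3.
∂x/∂P_o = −3.7, so E_xy = -3.7·(38.2/295.3) ≈ -0.48.
E_xy < 0: the goods are complements.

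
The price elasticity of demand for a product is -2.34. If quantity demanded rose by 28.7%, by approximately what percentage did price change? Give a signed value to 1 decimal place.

%ΔQ ≈ E × %ΔP ⇒ %ΔP = %ΔQ / E = (28.7%)/(-2.34) ≈ -12.3%.

-12.3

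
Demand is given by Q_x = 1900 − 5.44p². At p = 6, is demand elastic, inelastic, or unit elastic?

inelastic

At p = 6, Q_x = 1704.16.
dQ_x/dp = −2·5.44·p = −65.28.
Point elasticity E = (dQ_x/dp)·(p/Q_x) = -65.28 × 6/1704.16 ≈ -0.230.
|E| ≈ 0.230 < 1, so demand is inelastic.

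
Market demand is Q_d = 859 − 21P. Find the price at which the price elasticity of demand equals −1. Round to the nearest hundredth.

For linear demand Q_d = a − bP, E = −bP/(a − bP). |E| = 1 ⇒ bP = a − bP ⇒ P = a/(2b).
P = 859/(2·21) ≈ 20.45.

20.45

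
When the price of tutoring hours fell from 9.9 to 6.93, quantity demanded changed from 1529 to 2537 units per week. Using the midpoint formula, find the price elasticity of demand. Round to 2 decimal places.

-1.40

%ΔQ = (2537 − 1529)/[(1529 + 2537)/2] = 1008/2033 ≈ 0.4958.
%Δp = (6.93 − 9.9)/[(9.9 + 6.93)/2] = -2.97/8.415 ≈ -0.3529.
Arc elasticity E = %ΔQ/%Δp ≈ 0.4958/-0.3529 ≈ -1.40.
|E| > 1: demand is elastic over this range.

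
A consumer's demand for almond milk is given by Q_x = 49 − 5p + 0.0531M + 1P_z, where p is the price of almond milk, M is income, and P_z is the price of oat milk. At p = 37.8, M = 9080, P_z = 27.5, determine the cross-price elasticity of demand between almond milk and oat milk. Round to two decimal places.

At the given point, Q_x = 49 − 5(37.8) + 0.0531(9080) + 1(27.5) = 49 − 189 + 482.148 + 27.5 = 369.648.
∂Q_x/∂P_z = +1, so E_xy = 1·(27.5/369.648) ≈ 0.07.
E_xy > 0: the goods are substitutes.

0.07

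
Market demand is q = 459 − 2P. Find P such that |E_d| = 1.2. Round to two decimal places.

125.18

Set −bP/(a − bP) = −1.2 ⇒ bP = 1.2(a − bP) ⇒ bP(1+1.2) = 1.2·a.
P = 1.2·459/(2·2.2) ≈ 125.18.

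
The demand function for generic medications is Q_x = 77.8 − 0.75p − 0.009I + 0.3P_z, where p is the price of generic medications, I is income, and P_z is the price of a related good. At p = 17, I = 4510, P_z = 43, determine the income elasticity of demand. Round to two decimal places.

First evaluate Q_x: 77.8 − 0.75(17) − 0.009(4510) + 0.3(43) = 77.8 − 12.75 − 40.59 + 12.9 = 37.36.
∂Q_x/∂I = −0.009, so E_I = -0.009·(4510/37.36) ≈ -1.09.
E_I < 0: inferior good.

-1.09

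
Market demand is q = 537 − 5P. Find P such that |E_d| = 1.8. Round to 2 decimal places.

69.04

Set −bP/(a − bP) = −1.8 ⇒ bP = 1.8(a − bP) ⇒ bP(1+1.8) = 1.8·a.
P = 1.8·537/(5·2.8) ≈ 69.04.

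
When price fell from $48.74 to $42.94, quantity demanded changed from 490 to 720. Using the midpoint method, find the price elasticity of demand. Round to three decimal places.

-3.005

%ΔQ = (720 − 490)/[(490 + 720)/2] = 230/605 ≈ 0.3802.
%Δp = (42.94 − 48.74)/[(48.74 + 42.94)/2] = -5.8/45.84 ≈ -0.1265.
Arc elasticity E = %ΔQ/%Δp ≈ 0.3802/-0.1265 ≈ -3.005.
|E| > 1: demand is elastic over this range.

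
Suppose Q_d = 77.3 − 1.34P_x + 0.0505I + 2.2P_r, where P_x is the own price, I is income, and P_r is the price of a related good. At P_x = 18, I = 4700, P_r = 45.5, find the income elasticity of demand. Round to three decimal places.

0.608

At the given point, Q_d = 77.3 − 1.34(18) + 0.0505(4700) + 2.2(45.5) = 77.3 − 24.12 + 237.35 + 100.1 = 390.63.
∂Q_d/∂I = +0.0505, so E_I = 0.0505·(4700/390.63) ≈ 0.608.
E_I ∈ (0,1): normal good (necessity).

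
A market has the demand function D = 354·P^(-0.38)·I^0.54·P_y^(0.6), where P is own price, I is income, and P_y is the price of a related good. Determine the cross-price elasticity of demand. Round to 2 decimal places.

For a Cobb–Douglas (constant-elasticity) form D = A·P_y^α·…, the elasticity with respect to P_y equals the exponent α at every point.
Here the exponent on P_y is 0.6, so the cross-price elasticity of demand is 0.60.

0.60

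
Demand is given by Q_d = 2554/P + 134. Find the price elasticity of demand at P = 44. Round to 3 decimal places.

At P = 44, Q_d = 192.0455.
dQ_d/dP = −2554/P² = −1.3192.
Point elasticity E = (dQ_d/dP)·(P/Q_d) = -1.3192 × 44/192.0455 ≈ -0.302.
|E| < 1, so demand is inelastic at this price.

-0.302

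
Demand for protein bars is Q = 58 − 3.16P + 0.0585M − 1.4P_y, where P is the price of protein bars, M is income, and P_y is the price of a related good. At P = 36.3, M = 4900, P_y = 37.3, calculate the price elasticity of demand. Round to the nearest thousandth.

First evaluate Q: 58 − 3.16(36.3) + 0.0585(4900) − 1.4(37.3) = 58 − 114.708 + 286.65 − 52.22 = 177.722.
∂Q/∂P = −3.16, so E_p = (−3.16)·(36.3/177.722) ≈ -0.645.
|E_p| < 1: demand is inelastic.

-0.645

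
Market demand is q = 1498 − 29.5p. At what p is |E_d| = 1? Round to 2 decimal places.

25.39

For linear demand q = a − bp, E = −bp/(a − bp). |E| = 1 ⇒ bp = a − bp ⇒ p = a/(2b).
p = 1498/(2·29.5) ≈ 25.39.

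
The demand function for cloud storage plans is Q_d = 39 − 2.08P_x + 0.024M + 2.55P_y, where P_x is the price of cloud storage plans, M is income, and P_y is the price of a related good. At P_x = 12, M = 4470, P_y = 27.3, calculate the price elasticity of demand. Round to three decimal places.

-0.131

At the given point, Q_d = 39 − 2.08(12) + 0.024(4470) + 2.55(27.3) = 39 − 24.96 + 107.28 + 69.615 = 190.935.
∂Q_d/∂P_x = −2.08, so E_p = (−2.08)·(12/190.935) ≈ -0.131.
|E_p| < 1: demand is inelastic.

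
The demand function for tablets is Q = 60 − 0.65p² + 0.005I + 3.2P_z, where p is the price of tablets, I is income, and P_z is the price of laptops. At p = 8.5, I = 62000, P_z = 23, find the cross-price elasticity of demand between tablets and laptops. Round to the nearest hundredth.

Evaluating quantity at (p, I, P_z) gives Q = 60 − 0.65(8.5)² + 0.005(62000) + 3.2(23) = 60 − 46.9625 + 310 + 73.6 = 396.6375.
∂Q/∂P_z = +3.2, so E_xy = 3.2·(23/396.6375) ≈ 0.19.
E_xy > 0: the goods are substitutes.

0.19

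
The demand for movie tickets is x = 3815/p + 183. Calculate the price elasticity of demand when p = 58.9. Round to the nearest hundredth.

At p = 58.9, x = 247.7708.
dx/dp = −3815/p² = −1.0997.
Point elasticity E = (dx/dp)·(p/x) = -1.0997 × 58.9/247.7708 ≈ -0.26.
|E| < 1, so demand is inelastic at this price.

-0.26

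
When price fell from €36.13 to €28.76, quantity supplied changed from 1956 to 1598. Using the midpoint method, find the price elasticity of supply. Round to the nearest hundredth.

0.89

%Δq = (1598 − 1956)/[(1956 + 1598)/2] = -358/1777 ≈ -0.2015.
%ΔP = (28.76 − 36.13)/[(36.13 + 28.76)/2] = -7.37/32.445 ≈ -0.2272.
Arc elasticity E = %Δq/%ΔP ≈ -0.2015/-0.2272 ≈ 0.89.
|E| < 1: supply is inelastic over this range.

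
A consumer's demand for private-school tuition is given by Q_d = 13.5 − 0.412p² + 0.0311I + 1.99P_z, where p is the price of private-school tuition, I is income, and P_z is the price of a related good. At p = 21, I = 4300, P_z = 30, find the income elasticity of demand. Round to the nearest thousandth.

Substituting, Q_d = 13.5 − 0.412(21)² + 0.0311(4300) + 1.99(30) = 13.5 − 181.692 + 133.73 + 59.7 = 25.238.
∂Q_d/∂I = +0.0311, so E_I = 0.0311·(4300/25.238) ≈ 5.299.
E_I > 1: normal good (luxury).

5.299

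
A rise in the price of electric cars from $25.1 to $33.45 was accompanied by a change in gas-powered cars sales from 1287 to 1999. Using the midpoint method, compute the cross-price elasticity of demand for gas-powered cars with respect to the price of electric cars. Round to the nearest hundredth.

1.52

%ΔQ_x = (1999 − 1287)/[(1287+1999)/2] = 712/1643 ≈ 0.4334.
%ΔP_y = (33.45 − 25.1)/[(25.1+33.45)/2] ≈ 0.2852.
E_xy = 0.4334/0.2852 ≈ 1.52.
E_xy > 0, so gas-powered cars and electric cars are substitutes.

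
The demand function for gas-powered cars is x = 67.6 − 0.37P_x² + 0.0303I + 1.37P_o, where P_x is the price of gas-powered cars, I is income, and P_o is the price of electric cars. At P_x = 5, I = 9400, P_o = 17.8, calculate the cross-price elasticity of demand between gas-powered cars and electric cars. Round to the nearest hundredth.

0.07

Substituting, x = 67.6 − 0.37(5)² + 0.0303(9400) + 1.37(17.8) = 67.6 − 9.25 + 284.82 + 24.386 = 367.556.
∂x/∂P_o = +1.37, so E_xy = 1.37·(17.8/367.556) ≈ 0.07.
E_xy > 0: the goods are substitutes.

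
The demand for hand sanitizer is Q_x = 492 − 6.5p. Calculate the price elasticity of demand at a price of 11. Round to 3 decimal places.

-0.170

At p = 11, Q_x = 420.5.
dQ_x/dp = −6.5.
Point elasticity E = (dQ_x/dp)·(p/Q_x) = -6.5 × 11/420.5 ≈ -0.170.
|E| < 1, so demand is inelastic at this price.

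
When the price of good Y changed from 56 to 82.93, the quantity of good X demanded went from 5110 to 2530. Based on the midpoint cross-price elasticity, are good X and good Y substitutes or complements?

%ΔQ_x = (2530 − 5110)/[(5110+2530)/2] = -2580/3820 ≈ -0.6754.
%ΔP_y = (82.93 − 56)/[(56+82.93)/2] ≈ 0.3877.
E_xy = -0.6754/0.3877 ≈ -1.742.
E_xy < 0, so the goods are complements.

complements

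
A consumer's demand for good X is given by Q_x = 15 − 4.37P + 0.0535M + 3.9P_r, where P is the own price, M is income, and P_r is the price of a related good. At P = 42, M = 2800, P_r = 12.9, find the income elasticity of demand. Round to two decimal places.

Substituting, Q_x = 15 − 4.37(42) + 0.0535(2800) + 3.9(12.9) = 15 − 183.54 + 149.8 + 50.31 = 31.57.
∂Q_x/∂M = +0.0535, so E_I = 0.0535·(2800/31.57) ≈ 4.75.
E_I > 1: normal good (luxury).

4.75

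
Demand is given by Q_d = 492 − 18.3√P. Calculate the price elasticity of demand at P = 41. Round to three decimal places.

-0.156

At P = 41, Q_d = 374.8228.
dQ_d/dP = −18.3/(2√P) = −18.3/(2·6.4031).
Point elasticity E = (dQ_d/dP)·(P/Q_d) = -1.429 × 41/374.8228 ≈ -0.156.
|E| < 1, so demand is inelastic at this price.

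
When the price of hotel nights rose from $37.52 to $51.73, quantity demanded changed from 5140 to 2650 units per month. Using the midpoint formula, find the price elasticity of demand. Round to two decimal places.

%Δq = (2650 − 5140)/[(5140 + 2650)/2] = -2490/3895 ≈ -0.6393.
%ΔP = (51.73 − 37.52)/[(37.52 + 51.73)/2] = 14.21/44.625 ≈ 0.3184.
Arc elasticity E = %Δq/%ΔP ≈ -0.6393/0.3184 ≈ -2.01.
|E| > 1: demand is elastic over this range.

-2.01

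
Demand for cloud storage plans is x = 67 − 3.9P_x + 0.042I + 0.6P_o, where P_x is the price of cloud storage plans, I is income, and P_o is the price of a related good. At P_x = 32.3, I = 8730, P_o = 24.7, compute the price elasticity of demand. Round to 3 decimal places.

-0.391

First evaluate x: 67 − 3.9(32.3) + 0.042(8730) + 0.6(24.7) = 67 − 125.97 + 366.66 + 14.82 = 322.51.
∂x/∂P_x = −3.9, so E_p = (−3.9)·(32.3/322.51) ≈ -0.391.
|E_p| < 1: demand is inelastic.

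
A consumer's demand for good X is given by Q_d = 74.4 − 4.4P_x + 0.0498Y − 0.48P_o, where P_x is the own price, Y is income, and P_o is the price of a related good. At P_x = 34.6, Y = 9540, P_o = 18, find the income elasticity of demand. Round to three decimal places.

1.223

First evaluate Q_d: 74.4 − 4.4(34.6) + 0.0498(9540) − 0.48(18) = 74.4 − 152.24 + 475.092 − 8.64 = 388.612.
∂Q_d/∂Y = +0.0498, so E_I = 0.0498·(9540/388.612) ≈ 1.223.
E_I > 1: normal good (luxury).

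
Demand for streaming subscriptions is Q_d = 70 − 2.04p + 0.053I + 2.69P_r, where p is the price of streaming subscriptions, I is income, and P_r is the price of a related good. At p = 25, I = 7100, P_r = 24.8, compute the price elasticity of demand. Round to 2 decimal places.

Q_d = 70 − 2.04(25) + 0.053(7100) + 2.69(24.8) = 70 − 51 + 376.3 + 66.712 = 462.012.
∂Q_d/∂p = −2.04, so E_p = (−2.04)·(25/462.012) ≈ -0.11.
|E_p| < 1: demand is inelastic.

-0.11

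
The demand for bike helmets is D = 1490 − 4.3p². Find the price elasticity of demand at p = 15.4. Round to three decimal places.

At p = 15.4, D = 470.212.
dD/dp = −2·4.3·p = −132.44.
Point elasticity E = (dD/dp)·(p/D) = -132.44 × 15.4/470.212 ≈ -4.338.
|E| > 1, so demand is elastic at this price.

-4.338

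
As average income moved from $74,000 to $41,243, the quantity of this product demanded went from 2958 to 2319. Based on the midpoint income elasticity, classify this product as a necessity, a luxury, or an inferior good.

necessity

%ΔQ = (2319 − 2958)/[(2958+2319)/2] = -639/2638.5 ≈ -0.2422.
%ΔI = (41,243 − 74,000)/[(74,000+41,243)/2] = -32757/57621.5 ≈ -0.5685.
E_I = %ΔQ/%ΔI ≈ 0.426.
E_I ∈ (0,1): normal good (necessity).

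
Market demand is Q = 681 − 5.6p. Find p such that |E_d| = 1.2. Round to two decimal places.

Set −bp/(a − bp) = −1.2 ⇒ bp = 1.2(a − bp) ⇒ bp(1+1.2) = 1.2·a.
p = 1.2·681/(5.6·2.2) ≈ 66.33.

66.33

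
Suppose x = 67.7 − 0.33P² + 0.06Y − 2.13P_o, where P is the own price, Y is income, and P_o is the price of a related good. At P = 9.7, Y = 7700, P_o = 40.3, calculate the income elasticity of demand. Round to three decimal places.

1.119

Substituting, x = 67.7 − 0.33(9.7)² + 0.06(7700) − 2.13(40.3) = 67.7 − 31.0497 + 462 − 85.839 = 412.8113.
∂x/∂Y = +0.06, so E_I = 0.06·(7700/412.8113) ≈ 1.119.
E_I > 1: normal good (luxury).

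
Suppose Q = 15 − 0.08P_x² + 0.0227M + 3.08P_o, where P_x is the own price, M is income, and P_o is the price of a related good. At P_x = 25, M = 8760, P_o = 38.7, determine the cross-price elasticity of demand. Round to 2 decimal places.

0.42

First evaluate Q: 15 − 0.08(25)² + 0.0227(8760) + 3.08(38.7) = 15 − 50 + 198.852 + 119.196 = 283.048.
∂Q/∂P_o = +3.08, so E_xy = 3.08·(38.7/283.048) ≈ 0.42.
E_xy > 0: the goods are substitutes.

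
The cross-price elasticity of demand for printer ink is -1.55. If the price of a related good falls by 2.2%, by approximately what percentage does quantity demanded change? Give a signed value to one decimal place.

3.4

%ΔQ ≈ E × %ΔP_y = (-1.55) × (-2.2%) ≈ 3.4%.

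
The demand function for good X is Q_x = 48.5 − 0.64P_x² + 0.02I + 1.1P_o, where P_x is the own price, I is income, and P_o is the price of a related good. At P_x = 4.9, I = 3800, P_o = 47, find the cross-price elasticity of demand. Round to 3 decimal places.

0.321

Evaluating quantity at (P_x, I, P_o) gives Q_x = 48.5 − 0.64(4.9)² + 0.02(3800) + 1.1(47) = 48.5 − 15.3664 + 76 + 51.7 = 160.8336.
∂Q_x/∂P_o = +1.1, so E_xy = 1.1·(47/160.8336) ≈ 0.321.
E_xy > 0: the goods are substitutes.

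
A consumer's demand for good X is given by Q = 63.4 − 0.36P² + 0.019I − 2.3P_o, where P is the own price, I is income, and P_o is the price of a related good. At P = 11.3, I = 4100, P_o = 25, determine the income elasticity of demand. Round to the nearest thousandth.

Q = 63.4 − 0.36(11.3)² + 0.019(4100) − 2.3(25) = 63.4 − 45.9684 + 77.9 − 57.5 = 37.8316.
∂Q/∂I = +0.019, so E_I = 0.019·(4100/37.8316) ≈ 2.059.
E_I > 1: normal good (luxury).

2.059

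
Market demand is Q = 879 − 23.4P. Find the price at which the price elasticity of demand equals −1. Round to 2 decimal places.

For linear demand Q = a − bP, E = −bP/(a − bP). |E| = 1 ⇒ bP = a − bP ⇒ P = a/(2b).
P = 879/(2·23.4) ≈ 18.78.

18.78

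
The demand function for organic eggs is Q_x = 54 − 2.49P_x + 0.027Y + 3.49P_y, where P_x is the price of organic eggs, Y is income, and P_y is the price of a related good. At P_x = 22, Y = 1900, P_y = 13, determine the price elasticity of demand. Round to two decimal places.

Q_x = 54 − 2.49(22) + 0.027(1900) + 3.49(13) = 54 − 54.78 + 51.3 + 45.37 = 95.89.
∂Q_x/∂P_x = −2.49, so E_p = (−2.49)·(22/95.89) ≈ -0.57.
|E_p| < 1: demand is inelastic.

-0.57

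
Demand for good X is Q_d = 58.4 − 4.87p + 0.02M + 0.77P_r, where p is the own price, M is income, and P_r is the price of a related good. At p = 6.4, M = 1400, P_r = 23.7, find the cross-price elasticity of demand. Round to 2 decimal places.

0.25

Q_d = 58.4 − 4.87(6.4) + 0.02(1400) + 0.77(23.7) = 58.4 − 31.168 + 28 + 18.249 = 73.481.
∂Q_d/∂P_r = +0.77, so E_xy = 0.77·(23.7/73.481) ≈ 0.25.
E_xy > 0: the goods are substitutes.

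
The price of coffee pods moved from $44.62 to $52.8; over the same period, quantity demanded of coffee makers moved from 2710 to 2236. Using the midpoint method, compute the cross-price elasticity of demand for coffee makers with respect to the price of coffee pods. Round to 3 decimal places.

-1.141

%ΔQ_x = (2236 − 2710)/[(2710+2236)/2] = -474/2473 ≈ -0.1917.
%ΔP_y = (52.8 − 44.62)/[(44.62+52.8)/2] ≈ 0.1679.
E_xy = -0.1917/0.1679 ≈ -1.141.
E_xy < 0, so coffee makers and coffee pods are complements.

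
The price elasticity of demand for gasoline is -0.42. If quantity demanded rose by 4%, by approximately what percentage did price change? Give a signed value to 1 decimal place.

%ΔQ ≈ E × %ΔP ⇒ %ΔP = %ΔQ / E = (4%)/(-0.42) ≈ -9.5%.

-9.5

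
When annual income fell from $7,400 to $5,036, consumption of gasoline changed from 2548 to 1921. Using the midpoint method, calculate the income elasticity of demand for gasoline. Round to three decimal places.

%ΔQ = (1921 − 2548)/[(2548+1921)/2] = -627/2234.5 ≈ -0.2806.
%ΔI = (5,036 − 7,400)/[(7,400+5,036)/2] = -2364/6218 ≈ -0.3802.
E_I = %ΔQ/%ΔI ≈ 0.738.
E_I ∈ (0,1): normal good (necessity).

0.738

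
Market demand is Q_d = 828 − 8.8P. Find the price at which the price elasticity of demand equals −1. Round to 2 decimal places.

47.05

For linear demand Q_d = a − bP, E = −bP/(a − bP). |E| = 1 ⇒ bP = a − bP ⇒ P = a/(2b).
P = 828/(2·8.8) ≈ 47.05.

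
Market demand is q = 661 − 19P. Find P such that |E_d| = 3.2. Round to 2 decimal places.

Set −bP/(a − bP) = −3.2 ⇒ bP = 3.2(a − bP) ⇒ bP(1+3.2) = 3.2·a.
P = 3.2·661/(19·4.2) ≈ 26.51.

26.51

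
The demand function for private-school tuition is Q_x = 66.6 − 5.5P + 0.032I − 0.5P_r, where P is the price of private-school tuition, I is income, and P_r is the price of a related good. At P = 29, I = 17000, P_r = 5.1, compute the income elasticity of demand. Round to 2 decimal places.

1.21

Evaluating quantity at (P, I, P_r) gives Q_x = 66.6 − 5.5(29) + 0.032(17000) − 0.5(5.1) = 66.6 − 159.5 + 544 − 2.55 = 448.55.
∂Q_x/∂I = +0.032, so E_I = 0.032·(17000/448.55) ≈ 1.21.
E_I > 1: normal good (luxury).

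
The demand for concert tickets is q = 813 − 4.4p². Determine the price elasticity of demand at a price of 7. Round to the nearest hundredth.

-0.72

At p = 7, q = 597.4.
dq/dp = −2·4.4·p = −61.6.
Point elasticity E = (dq/dp)·(p/q) = -61.6 × 7/597.4 ≈ -0.72.
|E| < 1, so demand is inelastic at this price.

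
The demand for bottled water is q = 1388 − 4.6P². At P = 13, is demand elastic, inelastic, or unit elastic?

At P = 13, q = 610.6.
dq/dP = −2·4.6·P = −119.6.
Point elasticity E = (dq/dP)·(P/q) = -119.6 × 13/610.6 ≈ -2.546.
|E| ≈ 2.546 > 1, so demand is elastic.

elastic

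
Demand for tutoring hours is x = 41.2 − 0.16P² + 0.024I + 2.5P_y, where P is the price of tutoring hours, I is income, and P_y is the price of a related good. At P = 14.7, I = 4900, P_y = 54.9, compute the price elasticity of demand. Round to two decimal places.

Substituting, x = 41.2 − 0.16(14.7)² + 0.024(4900) + 2.5(54.9) = 41.2 − 34.5744 + 117.6 + 137.25 = 261.4756.
∂x/∂P = −2·0.16·P = -4.704, so E_p = -4.704·(14.7/261.4756) ≈ -0.26.
|E_p| < 1: demand is inelastic.

-0.26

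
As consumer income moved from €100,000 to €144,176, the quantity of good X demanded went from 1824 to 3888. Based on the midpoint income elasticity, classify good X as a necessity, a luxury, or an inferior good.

%ΔQ = (3888 − 1824)/[(1824+3888)/2] = 2064/2856 ≈ 0.7227.
%ΔI = (144,176 − 100,000)/[(100,000+144,176)/2] = 44176/122088 ≈ 0.3618.
E_I = %ΔQ/%ΔI ≈ 1.997.
E_I > 1: normal good (luxury).

luxury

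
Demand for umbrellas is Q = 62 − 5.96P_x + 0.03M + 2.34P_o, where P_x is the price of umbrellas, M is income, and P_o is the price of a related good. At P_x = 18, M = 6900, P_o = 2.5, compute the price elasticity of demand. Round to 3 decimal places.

-0.640

Substituting, Q = 62 − 5.96(18) + 0.03(6900) + 2.34(2.5) = 62 − 107.28 + 207 + 5.85 = 167.57.
∂Q/∂P_x = −5.96, so E_p = (−5.96)·(18/167.57) ≈ -0.640.
|E_p| < 1: demand is inelastic.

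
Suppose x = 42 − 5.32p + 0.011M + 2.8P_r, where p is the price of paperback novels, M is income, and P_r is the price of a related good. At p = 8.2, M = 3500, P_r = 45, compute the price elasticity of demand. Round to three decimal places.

-0.268

Evaluating quantity at (p, M, P_r) gives x = 42 − 5.32(8.2) + 0.011(3500) + 2.8(45) = 42 − 43.624 + 38.5 + 126 = 162.876.
∂x/∂p = −5.32, so E_p = (−5.32)·(8.2/162.876) ≈ -0.268.
|E_p| < 1: demand is inelastic.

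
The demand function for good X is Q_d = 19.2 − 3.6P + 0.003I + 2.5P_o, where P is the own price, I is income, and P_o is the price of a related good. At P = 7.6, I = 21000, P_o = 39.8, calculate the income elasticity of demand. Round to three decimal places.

0.408

Q_d = 19.2 − 3.6(7.6) + 0.003(21000) + 2.5(39.8) = 19.2 − 27.36 + 63 + 99.5 = 154.34.
∂Q_d/∂I = +0.003, so E_I = 0.003·(21000/154.34) ≈ 0.408.
E_I ∈ (0,1): normal good (necessity).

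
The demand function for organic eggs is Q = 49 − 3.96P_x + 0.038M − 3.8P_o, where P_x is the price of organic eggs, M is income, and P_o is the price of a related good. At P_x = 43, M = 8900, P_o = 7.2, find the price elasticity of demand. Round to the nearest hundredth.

First evaluate Q: 49 − 3.96(43) + 0.038(8900) − 3.8(7.2) = 49 − 170.28 + 338.2 − 27.36 = 189.56.
∂Q/∂P_x = −3.96, so E_p = (−3.96)·(43/189.56) ≈ -0.90.
|E_p| < 1: demand is inelastic.

-0.90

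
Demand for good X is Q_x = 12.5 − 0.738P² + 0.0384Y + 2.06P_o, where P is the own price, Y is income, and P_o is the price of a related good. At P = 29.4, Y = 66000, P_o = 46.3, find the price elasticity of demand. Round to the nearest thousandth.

-0.637

Substituting, Q_x = 12.5 − 0.738(29.4)² + 0.0384(66000) + 2.06(46.3) = 12.5 − 637.8977 + 2534.4 + 95.378 = 2004.3803.
∂Q_x/∂P = −2·0.738·P = -43.3944, so E_p = -43.3944·(29.4/2004.3803) ≈ -0.637.
|E_p| < 1: demand is inelastic.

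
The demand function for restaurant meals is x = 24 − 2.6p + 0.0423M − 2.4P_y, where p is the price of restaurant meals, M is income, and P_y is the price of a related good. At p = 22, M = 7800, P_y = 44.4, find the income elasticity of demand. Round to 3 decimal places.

1.735

First evaluate x: 24 − 2.6(22) + 0.0423(7800) − 2.4(44.4) = 24 − 57.2 + 329.94 − 106.56 = 190.18.
∂x/∂M = +0.0423, so E_I = 0.0423·(7800/190.18) ≈ 1.735.
E_I > 1: normal good (luxury).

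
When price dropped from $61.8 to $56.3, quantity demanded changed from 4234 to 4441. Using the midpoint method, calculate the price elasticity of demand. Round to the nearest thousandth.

-0.512

%Δq = (4441 − 4234)/[(4234 + 4441)/2] = 207/4337.5 ≈ 0.0477.
%ΔP = (56.3 − 61.8)/[(61.8 + 56.3)/2] = -5.5/59.05 ≈ -0.0931.
Arc elasticity E = %Δq/%ΔP ≈ 0.0477/-0.0931 ≈ -0.512.
|E| < 1: demand is inelastic over this range.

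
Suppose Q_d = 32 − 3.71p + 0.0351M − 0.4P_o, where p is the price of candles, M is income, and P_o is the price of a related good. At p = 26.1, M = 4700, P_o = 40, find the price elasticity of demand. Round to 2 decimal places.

-1.15

At the given point, Q_d = 32 − 3.71(26.1) + 0.0351(4700) − 0.4(40) = 32 − 96.831 + 164.97 − 16 = 84.139.
∂Q_d/∂p = −3.71, so E_p = (−3.71)·(26.1/84.139) ≈ -1.15.
|E_p| > 1: demand is elastic.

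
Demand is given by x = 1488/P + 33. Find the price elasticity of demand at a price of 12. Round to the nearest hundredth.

At P = 12, x = 157.
dx/dP = −1488/P² = −10.3333.
Point elasticity E = (dx/dP)·(P/x) = -10.3333 × 12/157 ≈ -0.79.
|E| < 1, so demand is inelastic at this price.

-0.79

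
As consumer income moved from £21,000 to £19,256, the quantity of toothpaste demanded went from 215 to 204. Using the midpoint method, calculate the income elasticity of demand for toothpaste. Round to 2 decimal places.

0.61

%ΔQ = (204 − 215)/[(215+204)/2] = -11/209.5 ≈ -0.0525.
%ΔI = (19,256 − 21,000)/[(21,000+19,256)/2] = -1744/20128 ≈ -0.0866.
E_I = %ΔQ/%ΔI ≈ 0.61.
E_I ∈ (0,1): normal good (necessity).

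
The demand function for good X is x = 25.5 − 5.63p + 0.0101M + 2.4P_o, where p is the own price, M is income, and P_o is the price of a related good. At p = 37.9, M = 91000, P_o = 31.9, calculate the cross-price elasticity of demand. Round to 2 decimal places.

0.09

Evaluating quantity at (p, M, P_o) gives x = 25.5 − 5.63(37.9) + 0.0101(91000) + 2.4(31.9) = 25.5 − 213.377 + 919.1 + 76.56 = 807.783.
∂x/∂P_o = +2.4, so E_xy = 2.4·(31.9/807.783) ≈ 0.09.
E_xy > 0: the goods are substitutes.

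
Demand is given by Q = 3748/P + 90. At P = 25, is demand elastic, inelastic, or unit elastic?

At P = 25, Q = 239.92.
dQ/dP = −3748/P² = −5.9968.
Point elasticity E = (dQ/dP)·(P/Q) = -5.9968 × 25/239.92 ≈ -0.625.
|E| ≈ 0.625 < 1, so demand is inelastic.

inelastic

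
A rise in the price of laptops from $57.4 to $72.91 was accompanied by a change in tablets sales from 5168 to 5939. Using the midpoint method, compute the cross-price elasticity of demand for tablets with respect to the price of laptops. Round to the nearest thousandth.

%ΔQ_x = (5939 − 5168)/[(5168+5939)/2] = 771/5553.5 ≈ 0.1388.
%ΔP_y = (72.91 − 57.4)/[(57.4+72.91)/2] ≈ 0.2380.
E_xy = 0.1388/0.2380 ≈ 0.583.
E_xy > 0, so tablets and laptops are substitutes.

0.583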